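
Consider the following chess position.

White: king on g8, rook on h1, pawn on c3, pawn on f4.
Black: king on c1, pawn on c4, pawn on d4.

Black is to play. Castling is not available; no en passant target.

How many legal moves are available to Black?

3

Black to move; king on c1.
In check: yes, from the white rook on h1.
Legal moves: Kd2, Kc2, Kb2.
Count: 3.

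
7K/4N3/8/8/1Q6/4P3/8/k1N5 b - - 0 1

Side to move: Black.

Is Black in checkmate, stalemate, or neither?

stalemate

Black to move; black king on a1.
In check: no.
King squares — b1: attacked by Qb4; a2: attacked by Nc1; b2: attacked by Qb4.
Legal moves for Black: none.
Not in check and no legal moves → stalemate.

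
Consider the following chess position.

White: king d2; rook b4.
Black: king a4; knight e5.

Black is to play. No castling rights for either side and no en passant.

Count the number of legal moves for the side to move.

Black to move; king on a4.
In check: yes, from the white rook on b4.
Legal moves: Ka5, Kxb4, Ka3.
Count: 3.

3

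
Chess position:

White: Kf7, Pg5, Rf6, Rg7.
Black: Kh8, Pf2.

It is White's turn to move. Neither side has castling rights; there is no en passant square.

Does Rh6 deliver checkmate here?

yes

After Rh6: black king on h8; in check: yes, from the white rook on h6.
King squares — g7: attacked by Kf7; h7: attacked by Rh6; g8: attacked by Kf7.
Black has no legal moves → checkmate.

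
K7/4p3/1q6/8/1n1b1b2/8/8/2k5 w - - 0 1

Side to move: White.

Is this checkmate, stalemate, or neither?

stalemate

White to move; white king on a8.
In check: no.
King squares — a7: attacked by Qb6; b7: attacked by Qb6; b8: attacked by Bf4.
Legal moves for White: none.
Not in check and no legal moves → stalemate.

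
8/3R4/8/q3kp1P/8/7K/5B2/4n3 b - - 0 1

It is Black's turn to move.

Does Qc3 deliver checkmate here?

After Qc3: white king on h3; in check: yes, from the black queen on c3.
White has 5 legal replies: Kh4, Kh2, Rd3, Bg3+, Be3.
In check but a legal move exists → not checkmate.

no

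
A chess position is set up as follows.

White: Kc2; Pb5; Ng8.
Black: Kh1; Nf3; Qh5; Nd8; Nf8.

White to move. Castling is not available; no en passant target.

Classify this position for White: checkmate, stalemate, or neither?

neither

White to move; white king on c2.
In check: no.
Legal moves for White: Ne7, Nh6, Nf6, Kd3, Kc3, Kb3, Kb2, Kd1, Kc1, Kb1, b6.
White has 11 legal moves and is not in check → neither.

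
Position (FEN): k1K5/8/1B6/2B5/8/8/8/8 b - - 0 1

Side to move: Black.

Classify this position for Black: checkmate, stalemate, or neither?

Black to move; black king on a8.
In check: no.
King squares — a7: attacked by Bb6; b7: attacked by Kc8; b8: attacked by Kc8.
Legal moves for Black: none.
Not in check and no legal moves → stalemate.

stalemate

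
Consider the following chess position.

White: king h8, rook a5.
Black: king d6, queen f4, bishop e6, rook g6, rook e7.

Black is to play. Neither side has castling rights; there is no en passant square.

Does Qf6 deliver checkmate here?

After Qf6: white king on h8; in check: yes, from the black queen on f6.
King squares — g7: attacked by Qf6; h7: attacked by Re7; g8: attacked by Be6.
White has no legal moves → checkmate.

yes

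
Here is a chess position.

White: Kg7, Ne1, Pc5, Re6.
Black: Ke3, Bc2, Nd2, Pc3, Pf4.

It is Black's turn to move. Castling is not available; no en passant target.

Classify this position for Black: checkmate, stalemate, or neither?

neither

Black to move; black king on e3.
In check: yes, from the white rook on e6.
King squares — d2: own knight; e2: attacked by Re6; f2: available; d3: attacked by Ne1; f3: attacked by Ne1; d4: available; e4: attacked by Re6; f4: own pawn.
Legal moves for Black: Kd4, Kf2, Ne4, Be4.
Black is in check but has 4 legal moves → neither.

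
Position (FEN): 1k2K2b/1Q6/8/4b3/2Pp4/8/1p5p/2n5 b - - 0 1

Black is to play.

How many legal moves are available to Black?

1

Black to move; king on b8.
In check: yes, from the white queen on b7.
Legal moves: Kxb7.
Count: 1.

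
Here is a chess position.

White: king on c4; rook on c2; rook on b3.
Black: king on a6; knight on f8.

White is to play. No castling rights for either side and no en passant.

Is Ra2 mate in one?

After Ra2: black king on a6; in check: yes, from the white rook on a2.
King squares — a5: attacked by Ra2; b5: attacked by Rb3; b6: attacked by Rb3; a7: attacked by Ra2; b7: attacked by Rb3.
Black has no legal moves → checkmate.

yes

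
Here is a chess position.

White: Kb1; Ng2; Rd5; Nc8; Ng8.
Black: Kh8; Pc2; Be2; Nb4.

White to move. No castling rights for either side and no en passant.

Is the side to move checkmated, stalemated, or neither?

White to move; white king on b1.
In check: yes, from the black pawn on c2.
King squares — a1: available; c1: available; a2: attacked by Nb4; b2: available; c2: attacked by Nb4.
Legal moves for White: Kb2, Kc1, Ka1.
White is in check but has 3 legal moves → neither.

neither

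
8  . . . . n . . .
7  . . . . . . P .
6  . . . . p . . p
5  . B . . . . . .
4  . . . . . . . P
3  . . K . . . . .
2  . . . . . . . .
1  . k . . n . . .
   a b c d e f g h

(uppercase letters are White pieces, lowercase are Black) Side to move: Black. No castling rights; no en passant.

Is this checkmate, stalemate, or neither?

neither

Black to move; black king on b1.
In check: no.
Legal moves for Black: Nxg7, Nc7, Nf6, Nd6, Nf3, Nd3, Ng2, Nc2, Ka2, Kc1, Ka1, h5, e5.
Black has 13 legal moves and is not in check → neither.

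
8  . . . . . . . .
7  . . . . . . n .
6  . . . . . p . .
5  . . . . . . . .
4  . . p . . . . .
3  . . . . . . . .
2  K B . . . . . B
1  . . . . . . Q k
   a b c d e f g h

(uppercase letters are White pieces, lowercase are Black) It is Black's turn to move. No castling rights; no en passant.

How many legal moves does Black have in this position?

Black to move; king on h1.
In check: yes, from the white queen on g1.
Legal moves: none.
Count: 0.

0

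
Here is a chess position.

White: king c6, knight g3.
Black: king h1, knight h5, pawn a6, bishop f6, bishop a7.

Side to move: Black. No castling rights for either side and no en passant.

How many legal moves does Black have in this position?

Black to move; king on h1.
In check: yes, from the white knight on g3.
Legal moves: Kh2, Kg2, Kg1, Nxg3.
Count: 4.

4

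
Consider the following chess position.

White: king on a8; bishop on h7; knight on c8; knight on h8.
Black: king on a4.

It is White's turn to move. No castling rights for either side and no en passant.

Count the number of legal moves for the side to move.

White to move; king on a8.
In check: no.
Legal moves: Nf7, Ng6, Ne7, Na7, Nd6, Nb6+, Kb8, Kb7, Ka7, Bg8, Bg6, Bf5, Be4, Bd3, Bc2+, Bb1.
Count: 16.

16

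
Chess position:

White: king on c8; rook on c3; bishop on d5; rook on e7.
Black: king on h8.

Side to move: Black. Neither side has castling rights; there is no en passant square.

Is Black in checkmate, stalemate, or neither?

stalemate

Black to move; black king on h8.
In check: no.
King squares — g7: attacked by Re7; h7: attacked by Re7; g8: attacked by Bd5.
Legal moves for Black: none.
Not in check and no legal moves → stalemate.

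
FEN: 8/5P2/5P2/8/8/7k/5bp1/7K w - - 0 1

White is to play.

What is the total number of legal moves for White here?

0

White to move; king on h1.
In check: yes, from the black pawn on g2.
Legal moves: none.
Count: 0.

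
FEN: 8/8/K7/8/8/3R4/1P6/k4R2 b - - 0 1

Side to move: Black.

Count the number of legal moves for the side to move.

2

Black to move; king on a1.
In check: yes, from the white rook on f1.
Legal moves: Kxb2, Ka2.
Count: 2.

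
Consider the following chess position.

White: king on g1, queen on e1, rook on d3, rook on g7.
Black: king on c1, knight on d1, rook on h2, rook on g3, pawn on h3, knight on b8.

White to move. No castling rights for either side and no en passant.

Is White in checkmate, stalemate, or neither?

neither

White to move; white king on g1.
In check: yes, from the black rook on g3.
Legal moves for White: Kxh2, Kf1, Rgxg3, Rdxg3, Qxg3.
White is in check but has 5 legal moves → neither.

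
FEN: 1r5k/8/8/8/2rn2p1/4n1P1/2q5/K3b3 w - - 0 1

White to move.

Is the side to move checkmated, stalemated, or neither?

stalemate

White to move; white king on a1.
In check: no.
King squares — b1: attacked by Qc2; a2: attacked by Qc2; b2: attacked by Qc2.
Legal moves for White: none.
Not in check and no legal moves → stalemate.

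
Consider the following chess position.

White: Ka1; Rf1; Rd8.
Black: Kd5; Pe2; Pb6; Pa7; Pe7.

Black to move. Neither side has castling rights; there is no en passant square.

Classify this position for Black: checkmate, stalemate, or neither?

neither

Black to move; black king on d5.
In check: yes, from the white rook on d8.
Legal moves for Black: Ke6, Kc6, Ke5, Kc5, Ke4, Kc4.
Black is in check but has 6 legal moves → neither.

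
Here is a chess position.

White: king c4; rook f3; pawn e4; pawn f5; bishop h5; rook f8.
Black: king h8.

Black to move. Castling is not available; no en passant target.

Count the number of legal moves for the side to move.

Black to move; king on h8.
In check: yes, from the white rook on f8.
Legal moves: Kh7, Kg7.
Count: 2.

2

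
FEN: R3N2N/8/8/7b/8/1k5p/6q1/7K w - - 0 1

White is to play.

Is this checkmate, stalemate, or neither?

White to move; white king on h1.
In check: yes, from the black queen on g2.
King squares — g1: attacked by Qg2; g2: attacked by Ph3; h2: attacked by Qg2.
Legal moves for White: none.
In check with no legal moves → checkmate.

checkmate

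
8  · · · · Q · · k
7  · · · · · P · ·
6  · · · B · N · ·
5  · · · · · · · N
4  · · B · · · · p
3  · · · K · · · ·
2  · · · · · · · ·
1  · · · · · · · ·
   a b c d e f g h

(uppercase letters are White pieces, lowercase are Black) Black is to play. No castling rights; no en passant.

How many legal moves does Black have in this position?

Black to move; king on h8.
In check: yes, from the white queen on e8.
Legal moves: none.
Count: 0.

0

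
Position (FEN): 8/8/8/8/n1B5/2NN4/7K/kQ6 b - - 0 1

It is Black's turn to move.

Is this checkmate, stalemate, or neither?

checkmate

Black to move; black king on a1.
In check: yes, from the white queen on b1.
King squares — b1: attacked by Nc3; a2: attacked by Qb1; b2: attacked by Qb1.
Legal moves for Black: none.
In check with no legal moves → checkmate.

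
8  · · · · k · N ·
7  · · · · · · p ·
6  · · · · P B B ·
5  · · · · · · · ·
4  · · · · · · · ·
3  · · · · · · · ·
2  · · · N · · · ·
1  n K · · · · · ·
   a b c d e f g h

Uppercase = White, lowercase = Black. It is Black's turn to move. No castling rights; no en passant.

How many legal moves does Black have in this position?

1

Black to move; king on e8.
In check: yes, from the white bishop on g6.
Legal moves: Kf8.
Count: 1.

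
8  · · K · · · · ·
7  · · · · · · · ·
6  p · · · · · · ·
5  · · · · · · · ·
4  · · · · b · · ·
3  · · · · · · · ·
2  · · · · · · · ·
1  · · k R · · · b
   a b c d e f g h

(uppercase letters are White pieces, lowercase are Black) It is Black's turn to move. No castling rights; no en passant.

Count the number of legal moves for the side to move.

Black to move; king on c1.
In check: yes, from the white rook on d1.
Legal moves: Kc2, Kb2, Kxd1.
Count: 3.

3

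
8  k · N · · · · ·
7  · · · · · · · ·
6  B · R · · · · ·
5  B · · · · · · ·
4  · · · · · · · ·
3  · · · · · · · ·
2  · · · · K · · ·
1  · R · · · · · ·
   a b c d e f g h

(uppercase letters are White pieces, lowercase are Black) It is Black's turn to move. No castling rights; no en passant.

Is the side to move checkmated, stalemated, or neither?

stalemate

Black to move; black king on a8.
In check: no.
King squares — a7: attacked by Nc8; b7: attacked by Rb1; b8: attacked by Rb1.
Legal moves for Black: none.
Not in check and no legal moves → stalemate.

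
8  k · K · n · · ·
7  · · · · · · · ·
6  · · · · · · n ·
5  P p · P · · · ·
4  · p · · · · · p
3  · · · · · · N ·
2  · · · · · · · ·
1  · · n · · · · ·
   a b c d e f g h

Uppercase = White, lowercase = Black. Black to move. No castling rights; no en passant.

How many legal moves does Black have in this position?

17

Black to move; king on a8.
In check: no.
Legal moves: Ng7, Nc7, Nf6, Nd6+, Ka7, Nh8, Nf8, Ne7+, Ne5, Nf4, Nd3, Nb3, Ne2, Na2, hxg3, h3, b3.
Count: 17.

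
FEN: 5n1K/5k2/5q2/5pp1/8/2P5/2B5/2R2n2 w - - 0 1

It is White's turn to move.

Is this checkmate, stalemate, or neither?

White to move; white king on h8.
In check: yes, from the black queen on f6.
King squares — g7: attacked by Qf6; h7: attacked by Nf8; g8: attacked by Kf7.
Legal moves for White: none.
In check with no legal moves → checkmate.

checkmate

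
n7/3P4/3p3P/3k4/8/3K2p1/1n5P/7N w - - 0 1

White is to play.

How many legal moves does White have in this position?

White to move; king on d3.
In check: yes, from the black knight on b2.
Legal moves: Ke3, Kc3, Ke2, Kd2, Kc2.
Count: 5.

5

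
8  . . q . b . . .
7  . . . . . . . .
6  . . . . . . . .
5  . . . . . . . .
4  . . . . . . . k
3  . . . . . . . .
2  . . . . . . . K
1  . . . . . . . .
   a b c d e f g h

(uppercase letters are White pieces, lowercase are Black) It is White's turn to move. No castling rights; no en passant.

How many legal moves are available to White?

White to move; king on h2.
In check: no.
Legal moves: Kg2, Kh1, Kg1.
Count: 3.

3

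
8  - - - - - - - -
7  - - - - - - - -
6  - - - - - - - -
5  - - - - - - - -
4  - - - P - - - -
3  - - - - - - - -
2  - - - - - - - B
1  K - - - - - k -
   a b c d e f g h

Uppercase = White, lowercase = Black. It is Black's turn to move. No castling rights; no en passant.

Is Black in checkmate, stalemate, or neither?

neither

Black to move; black king on g1.
In check: yes, from the white bishop on h2.
King squares — f1: available; h1: available; f2: available; g2: available; h2: available.
Legal moves for Black: Kxh2, Kg2, Kf2, Kh1, Kf1.
Black is in check but has 5 legal moves → neither.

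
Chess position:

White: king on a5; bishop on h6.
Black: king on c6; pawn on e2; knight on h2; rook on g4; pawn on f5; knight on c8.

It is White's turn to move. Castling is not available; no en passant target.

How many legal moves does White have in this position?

White to move; king on a5.
In check: no.
Legal moves: Bf8, Bg7, Bg5, Bf4, Be3, Bd2, Bc1, Ka6.
Count: 8.

8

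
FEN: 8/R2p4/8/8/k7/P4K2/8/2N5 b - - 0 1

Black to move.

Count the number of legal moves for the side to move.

Black to move; king on a4.
In check: yes, from the white rook on a7.
Legal moves: Kb5.
Count: 1.

1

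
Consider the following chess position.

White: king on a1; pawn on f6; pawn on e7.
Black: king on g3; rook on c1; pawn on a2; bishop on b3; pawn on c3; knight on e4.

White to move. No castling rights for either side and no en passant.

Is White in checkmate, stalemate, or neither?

checkmate

White to move; white king on a1.
In check: yes, from the black rook on c1.
King squares — b1: attacked by Rc1; a2: attacked by Bb3; b2: attacked by Pc3.
Legal moves for White: none.
In check with no legal moves → checkmate.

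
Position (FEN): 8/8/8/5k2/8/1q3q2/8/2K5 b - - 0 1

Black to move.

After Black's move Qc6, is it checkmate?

After Qc6: white king on c1; in check: yes, from the black queen on c6.
White has 1 legal reply: Kd2.
In check but a legal move exists → not checkmate.

no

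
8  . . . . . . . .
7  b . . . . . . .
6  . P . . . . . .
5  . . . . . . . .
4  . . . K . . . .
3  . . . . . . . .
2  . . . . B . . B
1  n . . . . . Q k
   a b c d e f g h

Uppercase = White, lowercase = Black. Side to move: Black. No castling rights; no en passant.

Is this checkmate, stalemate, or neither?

Black to move; black king on h1.
In check: yes, from the white queen on g1.
King squares — g1: attacked by Bh2; g2: attacked by Qg1; h2: attacked by Qg1.
Legal moves for Black: none.
In check with no legal moves → checkmate.

checkmate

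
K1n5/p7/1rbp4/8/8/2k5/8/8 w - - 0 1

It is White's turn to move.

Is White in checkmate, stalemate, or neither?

checkmate

White to move; white king on a8.
In check: yes, from the black bishop on c6.
King squares — a7: attacked by Nc8; b7: attacked by Rb6; b8: attacked by Rb6.
Legal moves for White: none.
In check with no legal moves → checkmate.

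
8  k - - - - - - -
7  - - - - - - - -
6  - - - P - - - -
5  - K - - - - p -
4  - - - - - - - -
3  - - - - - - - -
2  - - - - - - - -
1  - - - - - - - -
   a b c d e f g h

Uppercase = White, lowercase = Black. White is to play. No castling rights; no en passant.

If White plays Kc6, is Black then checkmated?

no

After Kc6: black king on a8; in check: no.
Black is not in check, so this cannot be checkmate.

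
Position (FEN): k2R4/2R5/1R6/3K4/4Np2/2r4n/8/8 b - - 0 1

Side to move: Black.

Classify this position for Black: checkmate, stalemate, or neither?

Black to move; black king on a8.
In check: yes, from the white rook on d8.
King squares — a7: attacked by Rc7; b7: attacked by Rb6; b8: attacked by Rb6.
Legal moves for Black: none.
In check with no legal moves → checkmate.

checkmate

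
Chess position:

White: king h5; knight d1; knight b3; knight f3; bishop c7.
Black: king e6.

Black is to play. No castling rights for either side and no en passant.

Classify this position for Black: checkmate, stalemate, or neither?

Black to move; black king on e6.
In check: no.
Legal moves for Black: Kf7, Ke7, Kd7, Kf6, Kf5, Kd5.
Black has 6 legal moves and is not in check → neither.

neither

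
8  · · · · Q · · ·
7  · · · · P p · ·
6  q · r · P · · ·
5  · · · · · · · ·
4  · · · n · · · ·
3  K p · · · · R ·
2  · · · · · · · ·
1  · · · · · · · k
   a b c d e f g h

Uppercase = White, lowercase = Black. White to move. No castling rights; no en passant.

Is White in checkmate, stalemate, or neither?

White to move; white king on a3.
In check: yes, from the black queen on a6.
Legal moves for White: Kb4, Kb2.
White is in check but has 2 legal moves → neither.

neither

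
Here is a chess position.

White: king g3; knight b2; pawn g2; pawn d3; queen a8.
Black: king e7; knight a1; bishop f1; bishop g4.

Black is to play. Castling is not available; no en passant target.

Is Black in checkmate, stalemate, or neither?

Black to move; black king on e7.
In check: no.
Legal moves for Black include: Kf7, Kd7, Kf6, Ke6, Kd6, Bc8, Bd7, Be6, Bh5, Bf5, Bh3, Bf3, Bge2, Bd1, Bxd3, Bxg2, Bfe2, Nb3, ... (list truncated; more exist).
Black has legal moves and is not in check → neither.

neither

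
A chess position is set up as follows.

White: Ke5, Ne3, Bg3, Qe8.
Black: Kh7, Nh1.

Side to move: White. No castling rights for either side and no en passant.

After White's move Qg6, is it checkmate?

no

After Qg6: black king on h7; in check: yes, from the white queen on g6.
Black has 2 legal replies: Kh8, Kxg6.
In check but a legal move exists → not checkmate.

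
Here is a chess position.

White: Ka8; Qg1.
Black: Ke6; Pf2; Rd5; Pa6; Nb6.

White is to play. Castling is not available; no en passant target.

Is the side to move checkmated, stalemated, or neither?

neither

White to move; white king on a8.
In check: yes, from the black knight on b6.
Legal moves for White: Kb8, Kb7, Ka7.
White is in check but has 3 legal moves → neither.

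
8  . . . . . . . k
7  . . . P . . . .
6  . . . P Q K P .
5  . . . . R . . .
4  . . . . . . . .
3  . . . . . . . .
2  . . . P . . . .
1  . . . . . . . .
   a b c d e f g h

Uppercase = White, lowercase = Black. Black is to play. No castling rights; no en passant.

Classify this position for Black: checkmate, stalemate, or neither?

Black to move; black king on h8.
In check: no.
King squares — g7: attacked by Kf6; h7: attacked by Pg6; g8: attacked by Qe6.
Legal moves for Black: none.
Not in check and no legal moves → stalemate.

stalemate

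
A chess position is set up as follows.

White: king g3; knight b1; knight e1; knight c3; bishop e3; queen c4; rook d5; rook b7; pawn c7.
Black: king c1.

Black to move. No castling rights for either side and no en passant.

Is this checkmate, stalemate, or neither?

Black to move; black king on c1.
In check: yes, from the white bishop on e3.
King squares — b1: attacked by Nc3; d1: attacked by Nc3; b2: attacked by Rb7; c2: attacked by Ne1; d2: attacked by Nb1.
Legal moves for Black: none.
In check with no legal moves → checkmate.

checkmate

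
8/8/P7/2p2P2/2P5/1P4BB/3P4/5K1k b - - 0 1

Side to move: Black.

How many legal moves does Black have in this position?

0

Black to move; king on h1.
In check: no.
Legal moves: none.
Count: 0.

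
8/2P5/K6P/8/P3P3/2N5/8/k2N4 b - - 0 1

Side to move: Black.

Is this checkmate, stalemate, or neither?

Black to move; black king on a1.
In check: no.
King squares — b1: attacked by Nc3; a2: attacked by Nc3; b2: attacked by Nd1.
Legal moves for Black: none.
Not in check and no legal moves → stalemate.

stalemate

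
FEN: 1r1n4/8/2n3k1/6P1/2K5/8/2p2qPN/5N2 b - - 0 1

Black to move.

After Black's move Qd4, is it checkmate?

yes

After Qd4: white king on c4; in check: yes, from the black queen on d4.
King squares — b3: attacked by Rb8; c3: attacked by Qd4; d3: attacked by Qd4; b4: attacked by Qd4; d4: attacked by Nc6; b5: attacked by Rb8; c5: attacked by Qd4; d5: attacked by Qd4.
White has no legal moves → checkmate.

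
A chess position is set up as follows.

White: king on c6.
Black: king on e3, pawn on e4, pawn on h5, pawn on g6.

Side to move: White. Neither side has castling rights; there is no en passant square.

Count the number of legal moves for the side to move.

8

White to move; king on c6.
In check: no.
Legal moves: Kd7, Kc7, Kb7, Kd6, Kb6, Kd5, Kc5, Kb5.
Count: 8.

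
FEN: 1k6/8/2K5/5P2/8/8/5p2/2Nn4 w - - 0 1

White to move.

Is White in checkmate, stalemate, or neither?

White to move; white king on c6.
In check: no.
Legal moves for White: Kd7, Kd6, Kb6, Kd5, Kc5, Kb5, Nd3, Nb3, Ne2, Na2, f6.
White has 11 legal moves and is not in check → neither.

neither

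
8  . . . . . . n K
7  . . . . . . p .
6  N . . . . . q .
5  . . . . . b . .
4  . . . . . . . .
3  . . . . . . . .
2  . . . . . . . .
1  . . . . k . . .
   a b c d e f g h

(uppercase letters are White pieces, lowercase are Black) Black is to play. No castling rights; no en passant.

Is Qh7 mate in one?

After Qh7: white king on h8; in check: yes, from the black queen on h7.
King squares — g7: attacked by Qh7; h7: attacked by Bf5; g8: attacked by Qh7.
White has no legal moves → checkmate.

yes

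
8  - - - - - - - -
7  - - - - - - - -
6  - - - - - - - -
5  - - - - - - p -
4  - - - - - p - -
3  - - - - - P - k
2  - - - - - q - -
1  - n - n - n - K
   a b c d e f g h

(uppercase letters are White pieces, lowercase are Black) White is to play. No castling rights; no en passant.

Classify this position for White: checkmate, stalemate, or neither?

White to move; white king on h1.
In check: no.
King squares — g1: attacked by Qf2; g2: attacked by Qf2; h2: attacked by Nf1.
Legal moves for White: none.
Not in check and no legal moves → stalemate.

stalemate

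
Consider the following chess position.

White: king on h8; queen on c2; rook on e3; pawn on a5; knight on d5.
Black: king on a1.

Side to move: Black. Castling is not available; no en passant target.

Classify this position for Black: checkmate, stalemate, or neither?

stalemate

Black to move; black king on a1.
In check: no.
King squares — b1: attacked by Qc2; a2: attacked by Qc2; b2: attacked by Qc2.
Legal moves for Black: none.
Not in check and no legal moves → stalemate.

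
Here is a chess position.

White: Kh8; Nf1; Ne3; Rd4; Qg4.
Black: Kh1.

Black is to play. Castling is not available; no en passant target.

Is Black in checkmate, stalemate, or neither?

stalemate

Black to move; black king on h1.
In check: no.
King squares — g1: attacked by Qg4; g2: attacked by Ne3; h2: attacked by Nf1.
Legal moves for Black: none.
Not in check and no legal moves → stalemate.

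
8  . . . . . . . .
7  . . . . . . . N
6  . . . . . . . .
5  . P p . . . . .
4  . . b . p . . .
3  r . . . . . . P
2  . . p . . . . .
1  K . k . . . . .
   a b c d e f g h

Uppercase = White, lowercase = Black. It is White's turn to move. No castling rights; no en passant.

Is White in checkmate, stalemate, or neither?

White to move; white king on a1.
In check: yes, from the black rook on a3.
King squares — b1: attacked by Kc1; a2: attacked by Ra3; b2: attacked by Kc1.
Legal moves for White: none.
In check with no legal moves → checkmate.

checkmate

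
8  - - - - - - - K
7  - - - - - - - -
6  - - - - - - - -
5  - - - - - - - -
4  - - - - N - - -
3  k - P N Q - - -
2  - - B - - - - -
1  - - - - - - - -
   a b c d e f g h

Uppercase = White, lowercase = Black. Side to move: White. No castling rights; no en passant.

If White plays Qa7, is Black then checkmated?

After Qa7: black king on a3; in check: yes, from the white queen on a7.
King squares — a2: attacked by Qa7; b2: attacked by Nd3; b3: attacked by Bc2; a4: attacked by Bc2; b4: attacked by Pc3.
Black has no legal moves → checkmate.

yes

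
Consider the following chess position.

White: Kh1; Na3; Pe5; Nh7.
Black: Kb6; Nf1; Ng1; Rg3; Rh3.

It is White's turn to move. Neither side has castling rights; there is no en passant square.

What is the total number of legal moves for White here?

0

White to move; king on h1.
In check: yes, from the black rook on h3.
Legal moves: none.
Count: 0.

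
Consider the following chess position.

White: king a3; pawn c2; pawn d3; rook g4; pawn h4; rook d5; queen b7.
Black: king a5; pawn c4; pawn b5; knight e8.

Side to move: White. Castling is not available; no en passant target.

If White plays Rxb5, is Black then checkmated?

After Rxb5: black king on a5; in check: yes, from the white rook on b5.
King squares — a4: attacked by Ka3; b4: attacked by Ka3; b5: attacked by Qb7; a6: attacked by Qb7; b6: attacked by Rb5.
Black has no legal moves → checkmate.

yes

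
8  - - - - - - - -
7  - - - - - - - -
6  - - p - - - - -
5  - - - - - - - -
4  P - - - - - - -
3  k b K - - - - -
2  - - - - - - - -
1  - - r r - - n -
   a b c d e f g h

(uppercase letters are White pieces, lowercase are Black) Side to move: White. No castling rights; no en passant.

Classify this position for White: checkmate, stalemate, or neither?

checkmate

White to move; white king on c3.
In check: yes, from the black rook on c1.
King squares — b2: attacked by Ka3; c2: attacked by Rc1; d2: attacked by Rd1; b3: attacked by Ka3; d3: attacked by Rd1; b4: attacked by Ka3; c4: attacked by Rc1; d4: attacked by Rd1.
Legal moves for White: none.
In check with no legal moves → checkmate.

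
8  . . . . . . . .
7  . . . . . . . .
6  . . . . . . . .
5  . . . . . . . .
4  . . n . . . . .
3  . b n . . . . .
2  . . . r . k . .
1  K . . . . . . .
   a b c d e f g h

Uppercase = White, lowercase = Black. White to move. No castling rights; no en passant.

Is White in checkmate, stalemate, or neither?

stalemate

White to move; white king on a1.
In check: no.
King squares — b1: attacked by Nc3; a2: attacked by Rd2; b2: attacked by Rd2.
Legal moves for White: none.
Not in check and no legal moves → stalemate.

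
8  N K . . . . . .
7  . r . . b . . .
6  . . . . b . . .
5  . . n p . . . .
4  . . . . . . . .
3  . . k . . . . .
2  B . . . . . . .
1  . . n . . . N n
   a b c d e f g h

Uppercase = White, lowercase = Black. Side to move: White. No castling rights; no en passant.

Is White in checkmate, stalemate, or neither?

White to move; white king on b8.
In check: yes, from the black rook on b7.
King squares — a7: attacked by Rb7; b7: attacked by Nc5; c7: attacked by Rb7; a8: own knight; c8: attacked by Be6.
Legal moves for White: none.
In check with no legal moves → checkmate.

checkmate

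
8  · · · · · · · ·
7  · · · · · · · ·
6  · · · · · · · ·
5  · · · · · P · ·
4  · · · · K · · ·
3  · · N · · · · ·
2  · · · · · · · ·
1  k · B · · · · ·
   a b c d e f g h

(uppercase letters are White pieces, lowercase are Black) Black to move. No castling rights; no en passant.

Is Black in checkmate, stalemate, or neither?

stalemate

Black to move; black king on a1.
In check: no.
King squares — b1: attacked by Nc3; a2: attacked by Nc3; b2: attacked by Bc1.
Legal moves for Black: none.
Not in check and no legal moves → stalemate.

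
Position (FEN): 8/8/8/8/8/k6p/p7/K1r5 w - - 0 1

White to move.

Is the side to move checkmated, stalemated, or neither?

White to move; white king on a1.
In check: yes, from the black rook on c1.
King squares — b1: attacked by Rc1; a2: attacked by Ka3; b2: attacked by Ka3.
Legal moves for White: none.
In check with no legal moves → checkmate.

checkmate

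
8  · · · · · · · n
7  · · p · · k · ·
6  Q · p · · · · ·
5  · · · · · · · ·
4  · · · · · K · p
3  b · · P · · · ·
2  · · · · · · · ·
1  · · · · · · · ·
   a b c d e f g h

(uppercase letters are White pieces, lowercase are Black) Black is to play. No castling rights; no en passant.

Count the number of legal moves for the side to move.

18

Black to move; king on f7.
In check: no.
Legal moves: Ng6+, Kg8, Kf8, Ke8, Kg7, Ke7, Kg6, Kf6, Ke6, Bf8, Be7, Bd6+, Bc5, Bb4, Bb2, Bc1+, c5, h3.
Count: 18.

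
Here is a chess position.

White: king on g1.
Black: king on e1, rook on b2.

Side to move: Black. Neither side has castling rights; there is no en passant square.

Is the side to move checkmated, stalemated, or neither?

neither

Black to move; black king on e1.
In check: no.
Legal moves for Black: Rb8, Rb7, Rb6, Rb5, Rb4, Rb3, Rh2, Rg2+, Rf2, Re2, Rd2, Rc2, Ra2, Rb1, Ke2, Kd2, Kd1.
Black has 17 legal moves and is not in check → neither.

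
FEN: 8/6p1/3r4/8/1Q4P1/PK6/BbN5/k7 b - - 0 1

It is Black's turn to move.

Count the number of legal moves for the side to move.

0

Black to move; king on a1.
In check: yes, from the white knight on c2.
Legal moves: none.
Count: 0.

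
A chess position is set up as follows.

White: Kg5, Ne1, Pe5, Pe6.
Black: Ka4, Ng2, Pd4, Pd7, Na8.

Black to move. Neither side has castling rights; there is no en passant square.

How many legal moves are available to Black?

15

Black to move; king on a4.
In check: no.
Legal moves: Nc7, Nb6, Kb5, Ka5, Kb4, Kb3, Ka3, Nh4, Nf4, Ne3, Nxe1, dxe6, d6, d3, d5.
Count: 15.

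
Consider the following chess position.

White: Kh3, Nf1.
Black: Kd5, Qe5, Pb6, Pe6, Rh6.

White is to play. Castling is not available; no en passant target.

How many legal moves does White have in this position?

2

White to move; king on h3.
In check: yes, from the black rook on h6.
Legal moves: Kg4, Kg2.
Count: 2.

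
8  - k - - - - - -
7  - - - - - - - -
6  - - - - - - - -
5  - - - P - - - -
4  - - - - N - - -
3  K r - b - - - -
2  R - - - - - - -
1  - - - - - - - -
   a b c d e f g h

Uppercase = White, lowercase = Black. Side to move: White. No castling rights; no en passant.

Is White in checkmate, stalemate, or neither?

White to move; white king on a3.
In check: yes, from the black rook on b3.
King squares — a2: own rook; b2: attacked by Rb3; b3: available; a4: available; b4: attacked by Rb3.
Legal moves for White: Ka4, Kxb3.
White is in check but has 2 legal moves → neither.

neither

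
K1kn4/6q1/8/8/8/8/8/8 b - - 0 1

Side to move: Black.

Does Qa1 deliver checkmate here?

After Qa1: white king on a8; in check: yes, from the black queen on a1.
King squares — a7: attacked by Qa1; b7: attacked by Kc8; b8: attacked by Kc8.
White has no legal moves → checkmate.

yes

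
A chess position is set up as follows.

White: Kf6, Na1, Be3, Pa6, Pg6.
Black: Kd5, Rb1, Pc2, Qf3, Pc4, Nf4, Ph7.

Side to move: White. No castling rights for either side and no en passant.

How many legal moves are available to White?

19

White to move; king on f6.
In check: no.
Legal moves: Kg7, Kf7, Ke7, Kg5, Kf5, Ba7, Bb6, Bc5, Bxf4, Bd4, Bf2, Bd2, Bg1, Bc1, Nb3, Nxc2, gxh7, g7, a7.
Count: 19.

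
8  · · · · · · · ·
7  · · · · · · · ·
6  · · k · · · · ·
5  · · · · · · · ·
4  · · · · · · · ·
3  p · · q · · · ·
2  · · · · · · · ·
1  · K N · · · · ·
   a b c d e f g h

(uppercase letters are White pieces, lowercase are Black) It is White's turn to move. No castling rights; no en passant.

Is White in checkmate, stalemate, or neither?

White to move; white king on b1.
In check: yes, from the black queen on d3.
King squares — a1: available; c1: own knight; a2: available; b2: attacked by Pa3; c2: attacked by Qd3.
Legal moves for White: Ka2, Ka1, Nxd3.
White is in check but has 3 legal moves → neither.

neither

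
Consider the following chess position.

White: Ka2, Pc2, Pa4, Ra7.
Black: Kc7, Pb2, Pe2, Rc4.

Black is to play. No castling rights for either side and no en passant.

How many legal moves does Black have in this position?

Black to move; king on c7.
In check: yes, from the white rook on a7.
Legal moves: Kd8, Kc8, Kb8, Kd6, Kc6, Kb6.
Count: 6.

6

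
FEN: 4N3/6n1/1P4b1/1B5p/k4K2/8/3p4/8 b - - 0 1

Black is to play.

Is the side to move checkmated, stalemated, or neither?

neither

Black to move; black king on a4.
In check: yes, from the white bishop on b5.
Legal moves for Black: Kxb5, Ka5, Kb4, Kb3, Ka3.
Black is in check but has 5 legal moves → neither.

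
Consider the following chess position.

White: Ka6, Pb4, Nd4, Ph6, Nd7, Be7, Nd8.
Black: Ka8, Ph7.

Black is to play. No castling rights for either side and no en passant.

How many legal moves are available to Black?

0

Black to move; king on a8.
In check: no.
Legal moves: none.
Count: 0.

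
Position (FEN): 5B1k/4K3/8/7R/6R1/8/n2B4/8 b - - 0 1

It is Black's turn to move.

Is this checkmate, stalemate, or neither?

checkmate

Black to move; black king on h8.
In check: yes, from the white rook on h5.
King squares — g7: attacked by Rg4; h7: attacked by Rh5; g8: attacked by Rg4.
Legal moves for Black: none.
In check with no legal moves → checkmate.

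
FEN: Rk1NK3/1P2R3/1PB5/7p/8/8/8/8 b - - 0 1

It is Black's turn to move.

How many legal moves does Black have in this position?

Black to move; king on b8.
In check: yes, from the white rook on a8.
Legal moves: none.
Count: 0.

0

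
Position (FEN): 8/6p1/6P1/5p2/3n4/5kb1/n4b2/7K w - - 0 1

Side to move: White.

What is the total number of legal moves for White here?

0

White to move; king on h1.
In check: no.
Legal moves: none.
Count: 0.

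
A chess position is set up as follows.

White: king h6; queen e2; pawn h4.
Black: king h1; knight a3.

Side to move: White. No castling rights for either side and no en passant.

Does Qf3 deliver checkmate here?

After Qf3: black king on h1; in check: yes, from the white queen on f3.
Black has 2 legal replies: Kh2, Kg1.
In check but a legal move exists → not checkmate.

no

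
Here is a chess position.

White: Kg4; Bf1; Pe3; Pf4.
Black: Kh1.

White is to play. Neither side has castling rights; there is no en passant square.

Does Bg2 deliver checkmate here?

After Bg2: black king on h1; in check: yes, from the white bishop on g2.
Black has 3 legal replies: Kh2, Kxg2, Kg1.
In check but a legal move exists → not checkmate.

no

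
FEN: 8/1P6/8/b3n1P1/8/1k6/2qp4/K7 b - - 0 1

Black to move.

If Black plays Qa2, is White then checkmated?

yes

After Qa2: white king on a1; in check: yes, from the black queen on a2.
King squares — b1: attacked by Qa2; a2: attacked by Kb3; b2: attacked by Qa2.
White has no legal moves → checkmate.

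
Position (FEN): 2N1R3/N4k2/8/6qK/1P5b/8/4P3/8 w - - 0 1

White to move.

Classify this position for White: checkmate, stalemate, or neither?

White to move; white king on h5.
In check: yes, from the black queen on g5.
King squares — g4: attacked by Qg5; h4: attacked by Qg5; g5: attacked by Bh4; g6: attacked by Qg5; h6: attacked by Qg5.
Legal moves for White: none.
In check with no legal moves → checkmate.

checkmate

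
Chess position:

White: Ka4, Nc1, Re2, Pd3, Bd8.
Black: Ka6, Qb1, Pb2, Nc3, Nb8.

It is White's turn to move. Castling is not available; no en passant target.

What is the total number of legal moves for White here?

3

White to move; king on a4.
In check: yes, from the black knight on c3.
Legal moves: Kb4, Kb3, Ka3.
Count: 3.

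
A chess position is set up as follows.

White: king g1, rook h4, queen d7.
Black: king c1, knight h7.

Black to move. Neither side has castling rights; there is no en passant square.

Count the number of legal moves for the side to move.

6

Black to move; king on c1.
In check: no.
Legal moves: Nf8, Nf6, Ng5, Kc2, Kb2, Kb1.
Count: 6.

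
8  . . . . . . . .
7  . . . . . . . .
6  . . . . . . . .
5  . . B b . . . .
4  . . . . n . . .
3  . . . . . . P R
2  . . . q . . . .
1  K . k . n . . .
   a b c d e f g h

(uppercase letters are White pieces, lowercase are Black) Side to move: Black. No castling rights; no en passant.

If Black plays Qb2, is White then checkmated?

After Qb2: white king on a1; in check: yes, from the black queen on b2.
King squares — b1: attacked by Kc1; a2: attacked by Qb2; b2: attacked by Kc1.
White has no legal moves → checkmate.

yes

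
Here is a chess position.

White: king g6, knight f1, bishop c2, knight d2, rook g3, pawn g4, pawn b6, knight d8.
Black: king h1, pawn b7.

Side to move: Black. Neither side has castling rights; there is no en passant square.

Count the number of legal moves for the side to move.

Black to move; king on h1.
In check: no.
Legal moves: none.
Count: 0.

0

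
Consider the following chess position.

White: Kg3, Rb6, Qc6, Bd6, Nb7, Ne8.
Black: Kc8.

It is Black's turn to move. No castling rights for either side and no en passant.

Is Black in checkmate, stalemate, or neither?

checkmate

Black to move; black king on c8.
In check: yes, from the white queen on c6.
King squares — b7: attacked by Rb6; c7: attacked by Qc6; d7: attacked by Qc6; b8: attacked by Bd6; d8: attacked by Nb7.
Legal moves for Black: none.
In check with no legal moves → checkmate.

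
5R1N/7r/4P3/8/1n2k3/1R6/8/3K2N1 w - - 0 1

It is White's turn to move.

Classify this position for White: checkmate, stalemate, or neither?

White to move; white king on d1.
In check: no.
Legal moves for White include: Nf7, Ng6, Rg8, Re8, Rd8, Rc8, Rb8, Ra8, Rf7, Rf6, Rf5, Rf4+, Rff3, Rf2, Rf1, Rxb4+, Rh3, Rg3, ... (list truncated; more exist).
White has legal moves and is not in check → neither.

neither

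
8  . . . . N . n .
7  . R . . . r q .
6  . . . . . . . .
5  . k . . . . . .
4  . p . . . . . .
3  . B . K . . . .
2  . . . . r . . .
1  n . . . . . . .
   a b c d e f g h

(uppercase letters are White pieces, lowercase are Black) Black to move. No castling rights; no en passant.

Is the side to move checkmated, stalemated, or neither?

neither

Black to move; black king on b5.
In check: yes, from the white rook on b7.
King squares — a4: attacked by Bb3; b4: own pawn; c4: attacked by Bb3; a5: available; c5: available; a6: available; b6: attacked by Rb7; c6: available.
Legal moves for Black: Kc6, Ka6, Kc5, Ka5, Rxb7.
Black is in check but has 5 legal moves → neither.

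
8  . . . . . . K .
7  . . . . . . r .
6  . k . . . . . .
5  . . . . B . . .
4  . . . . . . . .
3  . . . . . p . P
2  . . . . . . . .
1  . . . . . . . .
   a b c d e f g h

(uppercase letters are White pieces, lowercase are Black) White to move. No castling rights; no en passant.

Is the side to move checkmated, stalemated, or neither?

neither

White to move; white king on g8.
In check: yes, from the black rook on g7.
King squares — f7: attacked by Rg7; g7: available; h7: attacked by Rg7; f8: available; h8: available.
Legal moves for White: Kh8, Kf8, Kxg7, Bxg7.
White is in check but has 4 legal moves → neither.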